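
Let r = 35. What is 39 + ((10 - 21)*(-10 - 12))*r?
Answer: 8509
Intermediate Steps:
39 + ((10 - 21)*(-10 - 12))*r = 39 + ((10 - 21)*(-10 - 12))*35 = 39 - 11*(-22)*35 = 39 + 242*35 = 39 + 8470 = 8509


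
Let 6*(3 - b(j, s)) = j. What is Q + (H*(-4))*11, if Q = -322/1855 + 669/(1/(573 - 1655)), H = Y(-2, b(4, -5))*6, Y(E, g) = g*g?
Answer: -576609928/795 ≈ -7.2530e+5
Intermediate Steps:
b(j, s) = 3 - j/6
Y(E, g) = g²
H = 98/3 (H = (3 - ⅙*4)²*6 = (3 - ⅔)²*6 = (7/3)²*6 = (49/9)*6 = 98/3 ≈ 32.667)
Q = -191822416/265 (Q = -322*1/1855 + 669/(1/(-1082)) = -46/265 + 669/(-1/1082) = -46/265 + 669*(-1082) = -46/265 - 723858 = -191822416/265 ≈ -7.2386e+5)
Q + (H*(-4))*11 = -191822416/265 + ((98/3)*(-4))*11 = -191822416/265 - 392/3*11 = -191822416/265 - 4312/3 = -576609928/795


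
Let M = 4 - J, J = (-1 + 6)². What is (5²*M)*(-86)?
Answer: 45150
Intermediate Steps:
J = 25 (J = 5² = 25)
M = -21 (M = 4 - 1*25 = 4 - 25 = -21)
(5²*M)*(-86) = (5²*(-21))*(-86) = (25*(-21))*(-86) = -525*(-86) = 45150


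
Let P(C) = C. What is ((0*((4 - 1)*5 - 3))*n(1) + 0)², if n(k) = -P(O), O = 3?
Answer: 0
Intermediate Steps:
n(k) = -3 (n(k) = -1*3 = -3)
((0*((4 - 1)*5 - 3))*n(1) + 0)² = ((0*((4 - 1)*5 - 3))*(-3) + 0)² = ((0*(3*5 - 3))*(-3) + 0)² = ((0*(15 - 3))*(-3) + 0)² = ((0*12)*(-3) + 0)² = (0*(-3) + 0)² = (0 + 0)² = 0² = 0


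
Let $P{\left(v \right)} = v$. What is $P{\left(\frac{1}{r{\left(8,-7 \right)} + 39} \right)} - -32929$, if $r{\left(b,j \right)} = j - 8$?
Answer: $\frac{790297}{24} \approx 32929.0$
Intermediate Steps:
$r{\left(b,j \right)} = -8 + j$ ($r{\left(b,j \right)} = j - 8 = -8 + j$)
$P{\left(\frac{1}{r{\left(8,-7 \right)} + 39} \right)} - -32929 = \frac{1}{\left(-8 - 7\right) + 39} - -32929 = \frac{1}{-15 + 39} + 32929 = \frac{1}{24} + 32929 = \frac{790297}{24}$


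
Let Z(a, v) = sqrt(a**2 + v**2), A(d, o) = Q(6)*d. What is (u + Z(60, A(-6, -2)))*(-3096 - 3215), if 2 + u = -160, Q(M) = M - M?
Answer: 643722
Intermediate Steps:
Q(M) = 0
A(d, o) = 0 (A(d, o) = 0*d = 0)
u = -162 (u = -2 - 160 = -162)
(u + Z(60, A(-6, -2)))*(-3096 - 3215) = (-162 + sqrt(60**2 + 0**2))*(-3096 - 3215) = (-162 + sqrt(3600 + 0))*(-6311) = (-162 + sqrt(3600))*(-6311) = (-162 + 60)*(-6311) = -102*(-6311) = 643722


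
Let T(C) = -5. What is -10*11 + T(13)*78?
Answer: -500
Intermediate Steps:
-10*11 + T(13)*78 = -10*11 - 5*78 = -110 - 390 = -500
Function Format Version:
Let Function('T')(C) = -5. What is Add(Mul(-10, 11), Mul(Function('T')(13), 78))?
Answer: -500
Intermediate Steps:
Add(Mul(-10, 11), Mul(Function('T')(13), 78)) = Add(Mul(-10, 11), Mul(-5, 78)) = Add(-110, -390) = -500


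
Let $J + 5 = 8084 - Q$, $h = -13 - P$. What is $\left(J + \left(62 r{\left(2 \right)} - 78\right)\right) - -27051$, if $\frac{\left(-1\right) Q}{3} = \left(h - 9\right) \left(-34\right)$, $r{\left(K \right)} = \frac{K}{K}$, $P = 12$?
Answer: $38582$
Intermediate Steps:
$h = -25$ ($h = -13 - 12 = -25$)
$r{\left(K \right)} = 1$
$Q = -3468$ ($Q = - 3 \left(-25 - 9\right) \left(-34\right) = - 3 \left(\left(-34\right) \left(-34\right)\right) = \left(-3\right) 1156 = -3468$)
$J = 11547$ ($J = -5 + \left(8084 - -3468\right) = -5 + \left(8084 + 3468\right) = -5 + 11552 = 11547$)
$\left(J + \left(62 r{\left(2 \right)} - 78\right)\right) - -27051 = \left(11547 + \left(62 \cdot 1 - 78\right)\right) - -27051 = \left(11547 + \left(62 - 78\right)\right) + 27051 = \left(11547 - 16\right) + 27051 = 11531 + 27051 = 38582$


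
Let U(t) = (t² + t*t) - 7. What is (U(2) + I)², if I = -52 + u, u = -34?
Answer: 7225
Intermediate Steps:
U(t) = -7 + 2*t² (U(t) = (t² + t²) - 7 = 2*t² - 7 = -7 + 2*t²)
I = -86 (I = -52 - 34 = -86)
(U(2) + I)² = ((-7 + 2*2²) - 86)² = ((-7 + 2*4) - 86)² = ((-7 + 8) - 86)² = (1 - 86)² = (-85)² = 7225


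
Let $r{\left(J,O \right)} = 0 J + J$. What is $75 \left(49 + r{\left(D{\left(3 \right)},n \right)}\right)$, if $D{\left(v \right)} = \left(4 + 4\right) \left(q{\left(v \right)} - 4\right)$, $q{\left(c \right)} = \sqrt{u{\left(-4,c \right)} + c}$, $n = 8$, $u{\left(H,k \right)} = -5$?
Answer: $1275 + 600 i \sqrt{2} \approx 1275.0 + 848.53 i$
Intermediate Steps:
$q{\left(c \right)} = \sqrt{-5 + c}$
$D{\left(v \right)} = -32 + 8 \sqrt{-5 + v}$ ($D{\left(v \right)} = \left(4 + 4\right) \left(\sqrt{-5 + v} - 4\right) = 8 \left(-4 + \sqrt{-5 + v}\right) = -32 + 8 \sqrt{-5 + v}$)
$r{\left(J,O \right)} = J$ ($r{\left(J,O \right)} = 0 + J = J$)
$75 \left(49 + r{\left(D{\left(3 \right)},n \right)}\right) = 75 \left(49 - \left(32 - 8 \sqrt{-5 + 3}\right)\right) = 75 \left(49 - \left(32 - 8 \sqrt{-2}\right)\right) = 75 \left(49 - \left(32 - 8 i \sqrt{2}\right)\right) = 75 \left(17 + 8 i \sqrt{2}\right) = 1275 + 600 i \sqrt{2}$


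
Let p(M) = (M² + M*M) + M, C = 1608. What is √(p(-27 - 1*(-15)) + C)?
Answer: 2*√471 ≈ 43.405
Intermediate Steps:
p(M) = M + 2*M² (p(M) = (M² + M²) + M = 2*M² + M = M + 2*M²)
√(p(-27 - 1*(-15)) + C) = √((-27 - 1*(-15))*(1 + 2*(-27 - 1*(-15))) + 1608) = √((-27 + 15)*(1 + 2*(-27 + 15)) + 1608) = √(-12*(1 + 2*(-12)) + 1608) = √(-12*(1 - 24) + 1608) = √(-12*(-23) + 1608) = √(276 + 1608) = √1884 = 2*√471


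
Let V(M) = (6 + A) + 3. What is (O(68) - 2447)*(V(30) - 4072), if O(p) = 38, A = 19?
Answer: 9741996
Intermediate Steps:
V(M) = 28 (V(M) = (6 + 19) + 3 = 25 + 3 = 28)
(O(68) - 2447)*(V(30) - 4072) = (38 - 2447)*(28 - 4072) = -2409*(-4044) = 9741996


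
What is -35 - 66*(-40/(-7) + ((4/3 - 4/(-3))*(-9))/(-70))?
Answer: -15217/35 ≈ -434.77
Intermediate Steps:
-35 - 66*(-40/(-7) + ((4/3 - 4/(-3))*(-9))/(-70)) = -35 - 66*(-40*(-1/7) + ((4*(1/3) - 4*(-1/3))*(-9))*(-1/70)) = -35 - 66*(40/7 + ((4/3 + 4/3)*(-9))*(-1/70)) = -35 - 66*(40/7 + ((8/3)*(-9))*(-1/70)) = -35 - 66*(40/7 - 24*(-1/70)) = -35 - 66*(40/7 + 12/35) = -35 - 66*212/35 = -35 - 13992/35 = -15217/35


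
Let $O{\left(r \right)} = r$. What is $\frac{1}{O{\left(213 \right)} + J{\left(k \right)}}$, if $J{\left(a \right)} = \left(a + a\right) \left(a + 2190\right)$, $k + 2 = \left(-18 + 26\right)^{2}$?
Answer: $\frac{1}{279461} \approx 3.5783 \cdot 10^{-6}$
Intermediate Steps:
$k = 62$ ($k = -2 + \left(-18 + 26\right)^{2} = -2 + 8^{2} = -2 + 64 = 62$)
$J{\left(a \right)} = 2 a \left(2190 + a\right)$
$\frac{1}{O{\left(213 \right)} + J{\left(k \right)}} = \frac{1}{213 + 2 \cdot 62 \left(2190 + 62\right)} = \frac{1}{213 + 2 \cdot 62 \cdot 2252} = \frac{1}{213 + 279248} = \frac{1}{279461}$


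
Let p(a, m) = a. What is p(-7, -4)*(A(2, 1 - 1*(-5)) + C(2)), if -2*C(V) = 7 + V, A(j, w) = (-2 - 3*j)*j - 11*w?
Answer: 1211/2 ≈ 605.50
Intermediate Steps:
A(j, w) = -11*w + j*(-2 - 3*j) (A(j, w) = j*(-2 - 3*j) - 11*w = -11*w + j*(-2 - 3*j))
C(V) = -7/2 - V/2 (C(V) = -(7 + V)/2 = -7/2 - V/2)
p(-7, -4)*(A(2, 1 - 1*(-5)) + C(2)) = -7*((-11*(1 - 1*(-5)) - 3*2**2 - 2*2) + (-7/2 - 1/2*2)) = -7*((-11*(1 + 5) - 3*4 - 4) + (-7/2 - 1)) = -7*((-11*6 - 12 - 4) - 9/2) = -7*((-66 - 12 - 4) - 9/2) = -7*(-82 - 9/2) = -7*(-173/2) = 1211/2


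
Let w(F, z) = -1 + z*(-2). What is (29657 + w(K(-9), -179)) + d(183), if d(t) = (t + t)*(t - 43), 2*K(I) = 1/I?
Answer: 81254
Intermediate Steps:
K(I) = 1/(2*I)
w(F, z) = -1 - 2*z
d(t) = 2*t*(-43 + t) (d(t) = (2*t)*(-43 + t) = 2*t*(-43 + t))
(29657 + w(K(-9), -179)) + d(183) = (29657 + (-1 - 2*(-179))) + 2*183*(-43 + 183) = (29657 + (-1 + 358)) + 2*183*140 = (29657 + 357) + 51240 = 30014 + 51240 = 81254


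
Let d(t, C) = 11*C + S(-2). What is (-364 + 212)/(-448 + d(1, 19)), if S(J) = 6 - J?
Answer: 152/231 ≈ 0.65801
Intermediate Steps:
d(t, C) = 8 + 11*C (d(t, C) = 11*C + (6 - 1*(-2)) = 11*C + (6 + 2) = 11*C + 8 = 8 + 11*C)
(-364 + 212)/(-448 + d(1, 19)) = (-364 + 212)/(-448 + (8 + 11*19)) = -152/(-448 + (8 + 209)) = -152/(-448 + 217) = -152/(-231) = -152*(-1/231) = 152/231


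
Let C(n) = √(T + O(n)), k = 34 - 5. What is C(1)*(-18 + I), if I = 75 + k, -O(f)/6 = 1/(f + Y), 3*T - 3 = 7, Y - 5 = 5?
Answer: 172*√759/33 ≈ 143.59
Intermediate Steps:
k = 29
Y = 10 (Y = 5 + 5 = 10)
T = 10/3 (T = 1 + (⅓)*7 = 1 + 7/3 = 10/3 ≈ 3.3333)
O(f) = -6/(10 + f) (O(f) = -6/(f + 10) = -6/(10 + f))
C(n) = √(10/3 - 6/(10 + n))
I = 104 (I = 75 + 29 = 104)
C(1)*(-18 + I) = (√6*√((41 + 5*1)/(10 + 1))/3)*(-18 + 104) = (√6*√((41 + 5)/11)/3)*86 = (√6*√((1/11)*46)/3)*86 = (√6*√(46/11)/3)*86 = (√6*(√506/11)/3)*86 = (2*√759/33)*86 = 172*√759/33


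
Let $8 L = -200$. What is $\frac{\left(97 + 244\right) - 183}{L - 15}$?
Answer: $- \frac{79}{20} \approx -3.95$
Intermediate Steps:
$L = -25$ ($L = \frac{1}{8} \left(-200\right) = -25$)
$\frac{\left(97 + 244\right) - 183}{L - 15} = \frac{\left(97 + 244\right) - 183}{-25 - 15} = \frac{341 - 183}{-40} = 158 \left(- \frac{1}{40}\right) = - \frac{79}{20}$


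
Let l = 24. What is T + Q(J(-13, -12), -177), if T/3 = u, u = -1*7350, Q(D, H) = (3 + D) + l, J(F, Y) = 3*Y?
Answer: -22059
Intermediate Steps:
Q(D, H) = 27 + D (Q(D, H) = (3 + D) + 24 = 27 + D)
u = -7350
T = -22050 (T = 3*(-7350) = -22050)
T + Q(J(-13, -12), -177) = -22050 + (27 + 3*(-12)) = -22050 + (27 - 36) = -22050 - 9 = -22059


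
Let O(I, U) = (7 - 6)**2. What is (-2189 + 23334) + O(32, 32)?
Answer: 21146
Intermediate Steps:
O(I, U) = 1 (O(I, U) = 1**2 = 1)
(-2189 + 23334) + O(32, 32) = (-2189 + 23334) + 1 = 21145 + 1 = 21146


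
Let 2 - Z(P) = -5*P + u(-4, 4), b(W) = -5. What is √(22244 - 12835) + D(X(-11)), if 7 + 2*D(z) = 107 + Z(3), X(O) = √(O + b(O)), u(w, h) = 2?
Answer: 309/2 ≈ 154.50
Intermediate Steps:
Z(P) = 5*P (Z(P) = 2 - (-5*P + 2) = 2 - (2 - 5*P) = 2 + (-2 + 5*P) = 5*P)
X(O) = √(-5 + O) (X(O) = √(O - 5) = √(-5 + O))
D(z) = 115/2 (D(z) = -7/2 + (107 + 5*3)/2 = -7/2 + (107 + 15)/2 = -7/2 + (½)*122 = -7/2 + 61 = 115/2)
√(22244 - 12835) + D(X(-11)) = √(22244 - 12835) + 115/2 = √9409 + 115/2 = 97 + 115/2 = 309/2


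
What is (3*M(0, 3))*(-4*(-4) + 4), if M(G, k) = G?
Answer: 0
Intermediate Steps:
(3*M(0, 3))*(-4*(-4) + 4) = (3*0)*(-4*(-4) + 4) = 0*(16 + 4) = 0*20 = 0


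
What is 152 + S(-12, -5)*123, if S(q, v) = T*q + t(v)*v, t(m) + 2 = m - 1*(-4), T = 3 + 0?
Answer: -2431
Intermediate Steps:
T = 3
t(m) = 2 + m (t(m) = -2 + (m - 1*(-4)) = -2 + (m + 4) = -2 + (4 + m) = 2 + m)
S(q, v) = 3*q + v*(2 + v) (S(q, v) = 3*q + (2 + v)*v = 3*q + v*(2 + v))
152 + S(-12, -5)*123 = 152 + (3*(-12) - 5*(2 - 5))*123 = 152 + (-36 - 5*(-3))*123 = 152 + (-36 + 15)*123 = 152 - 21*123 = 152 - 2583 = -2431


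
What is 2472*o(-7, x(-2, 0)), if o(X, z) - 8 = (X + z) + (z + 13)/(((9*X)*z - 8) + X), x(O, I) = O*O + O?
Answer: 336192/47 ≈ 7153.0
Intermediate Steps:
x(O, I) = O + O² (x(O, I) = O² + O = O + O²)
o(X, z) = 8 + X + z + (13 + z)/(-8 + X + 9*X*z) (o(X, z) = 8 + ((X + z) + (z + 13)/(((9*X)*z - 8) + X)) = 8 + ((X + z) + (13 + z)/((9*X*z - 8) + X)) = 8 + ((X + z) + (13 + z)/((-8 + 9*X*z) + X)) = 8 + ((X + z) + (13 + z)/(-8 + X + 9*X*z)) = 8 + (X + z + (13 + z)/(-8 + X + 9*X*z)) = 8 + X + z + (13 + z)/(-8 + X + 9*X*z))
2472*o(-7, x(-2, 0)) = 2472*((-51 + (-7)² - (-14)*(1 - 2) + 9*(-7)*(-2*(1 - 2))² + 9*(-2*(1 - 2))*(-7)² + 73*(-7)*(-2*(1 - 2)))/(-8 - 7 + 9*(-7)*(-2*(1 - 2)))) = 2472*((-51 + 49 - (-14)*(-1) + 9*(-7)*(-2*(-1))² + 9*(-2*(-1))*49 + 73*(-7)*(-2*(-1)))/(-8 - 7 + 9*(-7)*(-2*(-1)))) = 2472*((-51 + 49 - 7*2 + 9*(-7)*2² + 9*2*49 + 73*(-7)*2)/(-8 - 7 + 9*(-7)*2)) = 2472*((-51 + 49 - 14 + 9*(-7)*4 + 882 - 1022)/(-8 - 7 - 126)) = 2472*((-51 + 49 - 14 - 252 + 882 - 1022)/(-141)) = 2472*(-1/141*(-408)) = 2472*(136/47) = 336192/47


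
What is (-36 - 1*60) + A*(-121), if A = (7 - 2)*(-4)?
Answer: 2324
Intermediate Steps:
A = -20 (A = 5*(-4) = -20)
(-36 - 1*60) + A*(-121) = (-36 - 1*60) - 20*(-121) = (-36 - 60) + 2420 = -96 + 2420 = 2324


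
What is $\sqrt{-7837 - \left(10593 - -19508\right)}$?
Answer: $i \sqrt{37938} \approx 194.78 i$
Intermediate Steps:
$\sqrt{-7837 - \left(10593 - -19508\right)} = \sqrt{-7837 - \left(10593 + 19508\right)} = \sqrt{-7837 - 30101} = \sqrt{-37938} = i \sqrt{37938}$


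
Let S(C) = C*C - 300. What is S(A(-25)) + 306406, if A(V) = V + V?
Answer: 308606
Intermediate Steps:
A(V) = 2*V
S(C) = -300 + C² (S(C) = C² - 300 = -300 + C²)
S(A(-25)) + 306406 = (-300 + (2*(-25))²) + 306406 = (-300 + (-50)²) + 306406 = (-300 + 2500) + 306406 = 2200 + 306406 = 308606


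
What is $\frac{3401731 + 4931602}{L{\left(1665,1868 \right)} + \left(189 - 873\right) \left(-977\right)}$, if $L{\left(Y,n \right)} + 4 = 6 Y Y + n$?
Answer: $\frac{8333333}{17303482} \approx 0.4816$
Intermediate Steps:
$L{\left(Y,n \right)} = -4 + n + 6 Y^{2}$ ($L{\left(Y,n \right)} = -4 + \left(6 Y Y + n\right) = -4 + \left(6 Y^{2} + n\right) = -4 + \left(n + 6 Y^{2}\right) = -4 + n + 6 Y^{2}$)
$\frac{3401731 + 4931602}{L{\left(1665,1868 \right)} + \left(189 - 873\right) \left(-977\right)} = \frac{3401731 + 4931602}{\left(-4 + 1868 + 6 \cdot 1665^{2}\right) + \left(189 - 873\right) \left(-977\right)} = \frac{8333333}{\left(-4 + 1868 + 6 \cdot 2772225\right) - -668268} = \frac{8333333}{\left(-4 + 1868 + 16633350\right) + 668268} = \frac{8333333}{16635214 + 668268} = \frac{8333333}{17303482}$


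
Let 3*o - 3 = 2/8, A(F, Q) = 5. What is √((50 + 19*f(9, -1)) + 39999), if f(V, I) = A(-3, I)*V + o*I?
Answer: √1471803/6 ≈ 202.20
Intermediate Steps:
o = 13/12 (o = 1 + (2/8)/3 = 1 + (2*(⅛))/3 = 1 + (⅓)*(¼) = 1 + 1/12 = 13/12 ≈ 1.0833)
f(V, I) = 5*V + 13*I/12
√((50 + 19*f(9, -1)) + 39999) = √((50 + 19*(5*9 + (13/12)*(-1))) + 39999) = √((50 + 19*(45 - 13/12)) + 39999) = √((50 + 19*(527/12)) + 39999) = √((50 + 10013/12) + 39999) = √(10613/12 + 39999) = √(490601/12) = √1471803/6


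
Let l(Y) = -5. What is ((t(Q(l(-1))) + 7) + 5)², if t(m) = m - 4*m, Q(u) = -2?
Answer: 324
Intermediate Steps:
t(m) = -3*m
((t(Q(l(-1))) + 7) + 5)² = ((-3*(-2) + 7) + 5)² = ((6 + 7) + 5)² = (13 + 5)² = 18² = 324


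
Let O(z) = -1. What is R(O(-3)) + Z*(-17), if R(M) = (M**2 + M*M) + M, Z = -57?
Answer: 970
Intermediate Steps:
R(M) = M + 2*M**2 (R(M) = (M**2 + M**2) + M = 2*M**2 + M = M + 2*M**2)
R(O(-3)) + Z*(-17) = -(1 + 2*(-1)) - 57*(-17) = -(1 - 2) + 969 = -1*(-1) + 969 = 1 + 969 = 970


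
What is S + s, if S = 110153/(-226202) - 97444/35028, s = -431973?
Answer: -855680586990065/1980850914 ≈ -4.3198e+5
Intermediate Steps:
S = -6475116743/1980850914 (S = 110153*(-1/226202) - 97444*1/35028 = -110153/226202 - 24361/8757 = -6475116743/1980850914 ≈ -3.2689)
S + s = -6475116743/1980850914 - 431973 = -855680586990065/1980850914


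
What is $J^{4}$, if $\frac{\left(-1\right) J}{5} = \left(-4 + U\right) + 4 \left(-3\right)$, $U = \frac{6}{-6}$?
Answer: $52200625$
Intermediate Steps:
$U = -1$ ($U = 6 \left(- \frac{1}{6}\right) = -1$)
$J = 85$ ($J = - 5 \left(\left(-4 - 1\right) + 4 \left(-3\right)\right) = - 5 \left(-5 - 12\right) = \left(-5\right) \left(-17\right) = 85$)
$J^{4} = 85^{4} = 52200625$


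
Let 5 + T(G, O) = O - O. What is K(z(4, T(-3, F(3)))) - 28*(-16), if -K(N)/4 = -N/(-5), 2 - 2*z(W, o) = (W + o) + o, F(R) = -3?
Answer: 2224/5 ≈ 444.80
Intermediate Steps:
T(G, O) = -5 (T(G, O) = -5 + (O - O) = -5 + 0 = -5)
z(W, o) = 1 - o - W/2 (z(W, o) = 1 - ((W + o) + o)/2 = 1 - (W + 2*o)/2 = 1 + (-o - W/2) = 1 - o - W/2)
K(N) = -4*N/5 (K(N) = -(-4)*N/(-5) = -(-4)*N*(-1/5) = -(-4)*(-N/5) = -4*N/5)
K(z(4, T(-3, F(3)))) - 28*(-16) = -4*(1 - 1*(-5) - 1/2*4)/5 - 28*(-16) = -4*(1 + 5 - 2)/5 - 1*(-448) = -4/5*4 + 448 = -16/5 + 448 = 2224/5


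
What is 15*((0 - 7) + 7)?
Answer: 0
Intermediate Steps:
15*((0 - 7) + 7) = 15*(-7 + 7) = 15*0 = 0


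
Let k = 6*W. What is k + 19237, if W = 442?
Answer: 21889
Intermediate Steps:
k = 2652 (k = 6*442 = 2652)
k + 19237 = 2652 + 19237 = 21889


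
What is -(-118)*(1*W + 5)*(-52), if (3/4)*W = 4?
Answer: -190216/3 ≈ -63405.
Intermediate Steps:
W = 16/3 (W = (4/3)*4 = 16/3 ≈ 5.3333)
-(-118)*(1*W + 5)*(-52) = -(-118)*(1*(16/3) + 5)*(-52) = -(-118)*(16/3 + 5)*(-52) = -(-118)*31/3*(-52) = -59*(-62/3)*(-52) = (3658/3)*(-52) = -190216/3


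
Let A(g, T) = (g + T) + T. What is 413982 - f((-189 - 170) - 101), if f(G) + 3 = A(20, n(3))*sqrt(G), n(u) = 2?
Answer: 413985 - 48*I*sqrt(115) ≈ 4.1399e+5 - 514.74*I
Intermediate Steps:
A(g, T) = g + 2*T (A(g, T) = (T + g) + T = g + 2*T)
f(G) = -3 + 24*sqrt(G) (f(G) = -3 + (20 + 2*2)*sqrt(G) = -3 + (20 + 4)*sqrt(G) = -3 + 24*sqrt(G))
413982 - f((-189 - 170) - 101) = 413982 - (-3 + 24*sqrt((-189 - 170) - 101)) = 413982 - (-3 + 24*sqrt(-359 - 101)) = 413982 - (-3 + 24*sqrt(-460)) = 413982 - (-3 + 24*(2*I*sqrt(115))) = 413982 - (-3 + 48*I*sqrt(115)) = 413982 + (3 - 48*I*sqrt(115)) = 413985 - 48*I*sqrt(115)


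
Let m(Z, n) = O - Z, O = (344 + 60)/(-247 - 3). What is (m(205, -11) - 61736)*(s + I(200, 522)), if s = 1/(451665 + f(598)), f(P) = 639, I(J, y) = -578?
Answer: 2024220510586997/56538000 ≈ 3.5803e+7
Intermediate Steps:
O = -202/125 (O = 404/(-250) = 404*(-1/250) = -202/125 ≈ -1.6160)
s = 1/452304 (s = 1/(451665 + 639) = 1/452304 ≈ 2.2109e-6)
m(Z, n) = -202/125 - Z
(m(205, -11) - 61736)*(s + I(200, 522)) = ((-202/125 - 1*205) - 61736)*(1/452304 - 578) = ((-202/125 - 205) - 61736)*(-261431711/452304) = (-25827/125 - 61736)*(-261431711/452304) = -7742827/125*(-261431711/452304) = 2024220510586997/56538000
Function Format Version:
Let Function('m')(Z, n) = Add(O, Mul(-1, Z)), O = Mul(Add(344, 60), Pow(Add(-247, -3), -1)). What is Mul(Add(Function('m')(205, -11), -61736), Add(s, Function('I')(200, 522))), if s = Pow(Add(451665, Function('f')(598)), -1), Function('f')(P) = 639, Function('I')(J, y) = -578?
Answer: Rational(2024220510586997, 56538000) ≈ 3.5803e+7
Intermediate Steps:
O = Rational(-202, 125) (O = Mul(404, Pow(-250, -1)) = Mul(404, Rational(-1, 250)) = Rational(-202, 125) ≈ -1.6160)
s = Rational(1, 452304) (s = Pow(Add(451665, 639), -1) = Pow(452304, -1) = Rational(1, 452304) ≈ 2.2109e-6)
Function('m')(Z, n) = Add(Rational(-202, 125), Mul(-1, Z))
Mul(Add(Function('m')(205, -11), -61736), Add(s, Function('I')(200, 522))) = Mul(Add(Add(Rational(-202, 125), Mul(-1, 205)), -61736), Add(Rational(1, 452304), -578)) = Mul(Add(Add(Rational(-202, 125), -205), -61736), Rational(-261431711, 452304)) = Mul(Add(Rational(-25827, 125), -61736), Rational(-261431711, 452304)) = Mul(Rational(-7742827, 125), Rational(-261431711, 452304)) = Rational(2024220510586997, 56538000)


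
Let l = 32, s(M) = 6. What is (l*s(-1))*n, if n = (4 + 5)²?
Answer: 15552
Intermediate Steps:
n = 81 (n = 9² = 81)
(l*s(-1))*n = (32*6)*81 = 192*81 = 15552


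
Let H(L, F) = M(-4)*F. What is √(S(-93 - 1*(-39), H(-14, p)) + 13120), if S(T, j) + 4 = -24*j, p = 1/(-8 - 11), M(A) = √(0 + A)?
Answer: 2*√(1183719 + 228*I)/19 ≈ 114.53 + 0.01103*I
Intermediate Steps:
M(A) = √A
p = -1/19 (p = 1/(-19) = -1/19 ≈ -0.052632)
H(L, F) = 2*I*F (H(L, F) = √(-4)*F = (2*I)*F = 2*I*F)
S(T, j) = -4 - 24*j
√(S(-93 - 1*(-39), H(-14, p)) + 13120) = √((-4 - 48*I*(-1)/19) + 13120) = √((-4 - (-48)*I/19) + 13120) = √((-4 + 48*I/19) + 13120) = √(13116 + 48*I/19)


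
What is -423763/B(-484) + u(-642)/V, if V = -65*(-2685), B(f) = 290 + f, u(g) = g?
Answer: 24652371009/11285950 ≈ 2184.3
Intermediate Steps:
V = 174525
-423763/B(-484) + u(-642)/V = -423763/(290 - 484) - 642/174525 = -423763/(-194) - 642*1/174525 = -423763*(-1/194) - 214/58175 = 423763/194 - 214/58175 = 24652371009/11285950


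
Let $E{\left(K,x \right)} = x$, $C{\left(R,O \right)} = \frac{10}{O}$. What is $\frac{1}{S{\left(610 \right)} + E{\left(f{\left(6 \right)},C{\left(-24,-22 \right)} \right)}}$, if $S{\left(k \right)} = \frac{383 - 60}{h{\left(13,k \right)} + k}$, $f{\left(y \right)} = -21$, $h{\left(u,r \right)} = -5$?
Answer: $\frac{605}{48} \approx 12.604$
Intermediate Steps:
$S{\left(k \right)} = \frac{323}{-5 + k}$ ($S{\left(k \right)} = \frac{383 - 60}{-5 + k} = \frac{323}{-5 + k}$)
$\frac{1}{S{\left(610 \right)} + E{\left(f{\left(6 \right)},C{\left(-24,-22 \right)} \right)}} = \frac{1}{\frac{323}{-5 + 610} + \frac{10}{-22}} = \frac{1}{\frac{323}{605} + 10 \left(- \frac{1}{22}\right)} = \frac{1}{323 \cdot \frac{1}{605} - \frac{5}{11}} = \frac{1}{\frac{323}{605} - \frac{5}{11}} = \frac{1}{\frac{48}{605}} = \frac{605}{48}$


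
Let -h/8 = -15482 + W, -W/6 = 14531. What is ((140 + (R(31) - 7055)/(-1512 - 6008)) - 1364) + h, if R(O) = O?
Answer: 385456839/470 ≈ 8.2012e+5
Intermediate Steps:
W = -87186 (W = -6*14531 = -87186)
h = 821344 (h = -8*(-15482 - 87186) = -8*(-102668) = 821344)
((140 + (R(31) - 7055)/(-1512 - 6008)) - 1364) + h = ((140 + (31 - 7055)/(-1512 - 6008)) - 1364) + 821344 = ((140 - 7024/(-7520)) - 1364) + 821344 = ((140 - 7024*(-1/7520)) - 1364) + 821344 = ((140 + 439/470) - 1364) + 821344 = (66239/470 - 1364) + 821344 = -574841/470 + 821344 = 385456839/470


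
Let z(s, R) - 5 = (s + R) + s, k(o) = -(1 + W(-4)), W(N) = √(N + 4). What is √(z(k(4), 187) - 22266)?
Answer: 2*I*√5519 ≈ 148.58*I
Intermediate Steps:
W(N) = √(4 + N)
k(o) = -1 (k(o) = -(1 + √(4 - 4)) = -(1 + √0) = -(1 + 0) = -1*1 = -1)
z(s, R) = 5 + R + 2*s (z(s, R) = 5 + ((s + R) + s) = 5 + ((R + s) + s) = 5 + (R + 2*s) = 5 + R + 2*s)
√(z(k(4), 187) - 22266) = √((5 + 187 + 2*(-1)) - 22266) = √((5 + 187 - 2) - 22266) = √(190 - 22266) = √(-22076) = 2*I*√5519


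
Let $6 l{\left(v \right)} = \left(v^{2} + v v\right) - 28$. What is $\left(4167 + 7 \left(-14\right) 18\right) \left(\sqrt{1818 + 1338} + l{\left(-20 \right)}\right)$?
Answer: $309186 + 4806 \sqrt{789} \approx 4.4418 \cdot 10^{5}$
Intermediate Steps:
$l{\left(v \right)} = - \frac{14}{3} + \frac{v^{2}}{3}$ ($l{\left(v \right)} = \frac{\left(v^{2} + v v\right) - 28}{6} = \frac{\left(v^{2} + v^{2}\right) - 28}{6} = \frac{2 v^{2} - 28}{6} = \frac{-28 + 2 v^{2}}{6} = - \frac{14}{3} + \frac{v^{2}}{3}$)
$\left(4167 + 7 \left(-14\right) 18\right) \left(\sqrt{1818 + 1338} + l{\left(-20 \right)}\right) = \left(4167 + 7 \left(-14\right) 18\right) \left(\sqrt{1818 + 1338} - \left(\frac{14}{3} - \frac{\left(-20\right)^{2}}{3}\right)\right) = \left(4167 - 1764\right) \left(\sqrt{3156} + \left(- \frac{14}{3} + \frac{1}{3} \cdot 400\right)\right) = \left(4167 - 1764\right) \left(2 \sqrt{789} + \left(- \frac{14}{3} + \frac{400}{3}\right)\right) = 2403 \left(2 \sqrt{789} + \frac{386}{3}\right) = 2403 \left(\frac{386}{3} + 2 \sqrt{789}\right) = 309186 + 4806 \sqrt{789}$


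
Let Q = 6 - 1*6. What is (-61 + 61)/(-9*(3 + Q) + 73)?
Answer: 0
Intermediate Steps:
Q = 0 (Q = 6 - 6 = 0)
(-61 + 61)/(-9*(3 + Q) + 73) = (-61 + 61)/(-9*(3 + 0) + 73) = 0/(-9*3 + 73) = 0/(-27 + 73) = 0/46 = 0*(1/46) = 0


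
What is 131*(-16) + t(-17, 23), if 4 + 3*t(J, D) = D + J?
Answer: -6286/3 ≈ -2095.3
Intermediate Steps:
t(J, D) = -4/3 + D/3 + J/3 (t(J, D) = -4/3 + (D + J)/3 = -4/3 + (D/3 + J/3) = -4/3 + D/3 + J/3)
131*(-16) + t(-17, 23) = 131*(-16) + (-4/3 + (1/3)*23 + (1/3)*(-17)) = -2096 + (-4/3 + 23/3 - 17/3) = -2096 + 2/3 = -6286/3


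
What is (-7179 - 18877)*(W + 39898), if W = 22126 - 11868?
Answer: -1306864736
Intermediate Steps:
W = 10258
(-7179 - 18877)*(W + 39898) = (-7179 - 18877)*(10258 + 39898) = -26056*50156 = -1306864736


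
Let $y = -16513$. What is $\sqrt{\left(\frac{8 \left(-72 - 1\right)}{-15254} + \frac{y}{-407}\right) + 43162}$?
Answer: $\frac{\sqrt{416299897140814357}}{3104189} \approx 207.85$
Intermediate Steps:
$\sqrt{\left(\frac{8 \left(-72 - 1\right)}{-15254} + \frac{y}{-407}\right) + 43162} = \sqrt{\left(\frac{8 \left(-72 - 1\right)}{-15254} - \frac{16513}{-407}\right) + 43162} = \sqrt{\left(8 \left(-73\right) \left(- \frac{1}{15254}\right) - - \frac{16513}{407}\right) + 43162} = \sqrt{\left(\left(-584\right) \left(- \frac{1}{15254}\right) + \frac{16513}{407}\right) + 43162} = \sqrt{\left(\frac{292}{7627} + \frac{16513}{407}\right) + 43162} = \sqrt{\frac{126063495}{3104189} + 43162} = \sqrt{\frac{134109069113}{3104189}} = \frac{\sqrt{416299897140814357}}{3104189}$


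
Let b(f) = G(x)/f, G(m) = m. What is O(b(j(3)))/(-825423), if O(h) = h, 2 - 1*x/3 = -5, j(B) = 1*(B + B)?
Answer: -7/1650846 ≈ -4.2403e-6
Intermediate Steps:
j(B) = 2*B (j(B) = 1*(2*B) = 2*B)
x = 21 (x = 6 - 3*(-5) = 6 + 15 = 21)
b(f) = 21/f
O(b(j(3)))/(-825423) = (21/((2*3)))/(-825423) = (21/6)*(-1/825423) = (21*(⅙))*(-1/825423) = (7/2)*(-1/825423) = -7/1650846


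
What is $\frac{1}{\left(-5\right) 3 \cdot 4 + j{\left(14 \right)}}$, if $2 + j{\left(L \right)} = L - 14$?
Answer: $- \frac{1}{62} \approx -0.016129$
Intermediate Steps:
$j{\left(L \right)} = -16 + L$ ($j{\left(L \right)} = -2 + \left(L - 14\right) = -2 + \left(-14 + L\right) = -16 + L$)
$\frac{1}{\left(-5\right) 3 \cdot 4 + j{\left(14 \right)}} = \frac{1}{\left(-5\right) 3 \cdot 4 + \left(-16 + 14\right)} = \frac{1}{\left(-15\right) 4 - 2} = \frac{1}{-60 - 2} = \frac{1}{-62} = - \frac{1}{62}$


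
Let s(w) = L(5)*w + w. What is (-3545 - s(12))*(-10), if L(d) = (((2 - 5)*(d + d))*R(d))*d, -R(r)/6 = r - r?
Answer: 35570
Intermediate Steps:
R(r) = 0 (R(r) = -6*(r - r) = -6*0 = 0)
L(d) = 0 (L(d) = (((2 - 5)*(d + d))*0)*d = (-6*d*0)*d = 0*d = 0)
s(w) = w (s(w) = 0*w + w = 0 + w = w)
(-3545 - s(12))*(-10) = (-3545 - 1*12)*(-10) = (-3545 - 12)*(-10) = -3557*(-10) = 35570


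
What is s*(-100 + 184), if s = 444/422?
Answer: 18648/211 ≈ 88.379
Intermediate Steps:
s = 222/211 (s = 444*(1/422) = 222/211 ≈ 1.0521)
s*(-100 + 184) = 222*(-100 + 184)/211 = (222/211)*84 = 18648/211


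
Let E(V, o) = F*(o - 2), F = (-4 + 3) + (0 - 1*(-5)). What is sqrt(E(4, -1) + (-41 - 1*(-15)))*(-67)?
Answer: -67*I*sqrt(38) ≈ -413.02*I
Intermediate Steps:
F = 4 (F = -1 + (0 + 5) = -1 + 5 = 4)
E(V, o) = -8 + 4*o (E(V, o) = 4*(o - 2) = 4*(-2 + o) = -8 + 4*o)
sqrt(E(4, -1) + (-41 - 1*(-15)))*(-67) = sqrt((-8 + 4*(-1)) + (-41 - 1*(-15)))*(-67) = sqrt((-8 - 4) + (-41 + 15))*(-67) = sqrt(-12 - 26)*(-67) = sqrt(-38)*(-67) = (I*sqrt(38))*(-67) = -67*I*sqrt(38)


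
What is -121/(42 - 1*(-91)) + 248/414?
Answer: -8555/27531 ≈ -0.31074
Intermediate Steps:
-121/(42 - 1*(-91)) + 248/414 = -121/(42 + 91) + 248*(1/414) = -121/133 + 124/207 = -8555/27531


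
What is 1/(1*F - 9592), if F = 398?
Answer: -1/9194 ≈ -0.00010877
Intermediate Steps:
1/(1*F - 9592) = 1/(1*398 - 9592) = 1/(398 - 9592) = 1/(-9194) = -1/9194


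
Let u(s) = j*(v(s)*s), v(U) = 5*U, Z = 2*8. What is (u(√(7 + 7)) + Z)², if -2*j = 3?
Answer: 7921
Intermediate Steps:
j = -3/2 (j = -½*3 = -3/2 ≈ -1.5000)
Z = 16
u(s) = -15*s²/2 (u(s) = -3*5*s*s/2 = -15*s²/2)
(u(√(7 + 7)) + Z)² = (-15*(√(7 + 7))²/2 + 16)² = (-15*(√14)²/2 + 16)² = (-15/2*14 + 16)² = (-105 + 16)² = (-89)² = 7921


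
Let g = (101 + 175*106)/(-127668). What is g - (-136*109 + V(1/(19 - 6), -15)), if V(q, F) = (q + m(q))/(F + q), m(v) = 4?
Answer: 61192988653/4127932 ≈ 14824.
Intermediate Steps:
g = -6217/42556 (g = (101 + 18550)*(-1/127668) = 18651*(-1/127668) = -6217/42556 ≈ -0.14609)
V(q, F) = (4 + q)/(F + q) (V(q, F) = (q + 4)/(F + q) = (4 + q)/(F + q))
g - (-136*109 + V(1/(19 - 6), -15)) = -6217/42556 - (-136*109 + (4 + 1/(19 - 6))/(-15 + 1/(19 - 6))) = -6217/42556 - (-14824 + (4 + 1/13)/(-15 + 1/13)) = -6217/42556 - (-14824 + (53/13)/(-194/13)) = -6217/42556 - (-14824 - 13/194*53/13) = -6217/42556 - (-14824 - 53/194) = -6217/42556 - 1*(-2875909/194) = -6217/42556 + 2875909/194 = 61192988653/4127932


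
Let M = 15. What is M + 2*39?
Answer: 93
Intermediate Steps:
M + 2*39 = 15 + 2*39 = 15 + 78 = 93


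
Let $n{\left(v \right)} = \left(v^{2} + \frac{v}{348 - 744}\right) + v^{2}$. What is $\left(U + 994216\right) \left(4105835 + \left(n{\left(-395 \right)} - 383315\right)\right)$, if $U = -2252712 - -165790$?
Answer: $- \frac{872902787400595}{198} \approx -4.4086 \cdot 10^{12}$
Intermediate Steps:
$U = -2086922$ ($U = -2252712 + 165790 = -2086922$)
$n{\left(v \right)} = 2 v^{2} - \frac{v}{396}$ ($n{\left(v \right)} = \left(v^{2} + \frac{v}{-396}\right) + v^{2} = \left(v^{2} - \frac{v}{396}\right) + v^{2} = 2 v^{2} - \frac{v}{396}$)
$\left(U + 994216\right) \left(4105835 + \left(n{\left(-395 \right)} - 383315\right)\right) = \left(-2086922 + 994216\right) \left(4105835 - \left(383315 + \frac{395 \left(-1 + 792 \left(-395\right)\right)}{396}\right)\right) = - 1092706 \left(4105835 - \left(383315 + \frac{395 \left(-1 - 312840\right)}{396}\right)\right) = - 1092706 \left(4105835 - \left(383315 + \frac{395}{396} \left(-312841\right)\right)\right) = - 1092706 \left(4105835 + \left(\frac{123572195}{396} - 383315\right)\right) = - 1092706 \left(4105835 - \frac{28220545}{396}\right) = \left(-1092706\right) \frac{1597690115}{396} = - \frac{872902787400595}{198}$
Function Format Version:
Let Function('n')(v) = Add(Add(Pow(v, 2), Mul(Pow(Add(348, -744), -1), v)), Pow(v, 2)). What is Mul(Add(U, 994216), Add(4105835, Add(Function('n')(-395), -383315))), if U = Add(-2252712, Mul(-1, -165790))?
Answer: Rational(-872902787400595, 198) ≈ -4.4086e+12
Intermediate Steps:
U = -2086922 (U = Add(-2252712, 165790) = -2086922)
Function('n')(v) = Add(Mul(2, Pow(v, 2)), Mul(Rational(-1, 396), v)) (Function('n')(v) = Add(Add(Pow(v, 2), Mul(Pow(-396, -1), v)), Pow(v, 2)) = Add(Add(Pow(v, 2), Mul(Rational(-1, 396), v)), Pow(v, 2)) = Add(Mul(2, Pow(v, 2)), Mul(Rational(-1, 396), v)))
Mul(Add(U, 994216), Add(4105835, Add(Function('n')(-395), -383315))) = Mul(Add(-2086922, 994216), Add(4105835, Add(Mul(Rational(1, 396), -395, Add(-1, Mul(792, -395))), -383315))) = Mul(-1092706, Add(4105835, Add(Mul(Rational(1, 396), -395, Add(-1, -312840)), -383315))) = Mul(-1092706, Add(4105835, Add(Mul(Rational(1, 396), -395, -312841), -383315))) = Mul(-1092706, Add(4105835, Add(Rational(123572195, 396), -383315))) = Mul(-1092706, Add(4105835, Rational(-28220545, 396))) = Mul(-1092706, Rational(1597690115, 396)) = Rational(-872902787400595, 198)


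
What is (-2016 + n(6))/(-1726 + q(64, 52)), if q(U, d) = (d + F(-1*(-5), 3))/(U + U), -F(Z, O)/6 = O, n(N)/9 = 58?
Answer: 95616/110447 ≈ 0.86572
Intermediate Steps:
n(N) = 522 (n(N) = 9*58 = 522)
F(Z, O) = -6*O
q(U, d) = (-18 + d)/(2*U) (q(U, d) = (d - 6*3)/(U + U) = (d - 18)/((2*U)) = (-18 + d)*(1/(2*U)) = (-18 + d)/(2*U))
(-2016 + n(6))/(-1726 + q(64, 52)) = (-2016 + 522)/(-1726 + (½)*(-18 + 52)/64) = -1494/(-1726 + (½)*(1/64)*34) = -1494/(-1726 + 17/64) = -1494/(-110447/64) = -1494*(-64/110447) = 95616/110447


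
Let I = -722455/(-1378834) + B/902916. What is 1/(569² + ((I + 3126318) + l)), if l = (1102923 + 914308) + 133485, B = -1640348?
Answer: 311242819986/1743206827600635007 ≈ 1.7855e-7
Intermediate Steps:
l = 2150716 (l = 2017231 + 133485 = 2150716)
I = -402362853863/311242819986 (I = -722455/(-1378834) - 1640348/902916 = -722455*(-1/1378834) - 1640348*1/902916 = 722455/1378834 - 410087/225729 = -402362853863/311242819986 ≈ -1.2928)
1/(569² + ((I + 3126318) + l)) = 1/(569² + ((-402362853863/311242819986 + 3126318) + 2150716)) = 1/(323761 + (973043628130137685/311242819986 + 2150716)) = 1/(323761 + 1642438540959147661/311242819986) = 1/(1743206827600635007/311242819986) = 311242819986/1743206827600635007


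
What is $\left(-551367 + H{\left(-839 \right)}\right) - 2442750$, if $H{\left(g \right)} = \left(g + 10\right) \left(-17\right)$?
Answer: $-2980024$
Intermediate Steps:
$H{\left(g \right)} = -170 - 17 g$ ($H{\left(g \right)} = \left(10 + g\right) \left(-17\right) = -170 - 17 g$)
$\left(-551367 + H{\left(-839 \right)}\right) - 2442750 = \left(-551367 - -14093\right) - 2442750 = \left(-551367 + \left(-170 + 14263\right)\right) - 2442750 = \left(-551367 + 14093\right) - 2442750 = -537274 - 2442750 = -2980024$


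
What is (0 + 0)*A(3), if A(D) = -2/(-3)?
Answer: 0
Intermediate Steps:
A(D) = ⅔ (A(D) = -2*(-⅓) = ⅔)
(0 + 0)*A(3) = (0 + 0)*(⅔) = 0*(⅔) = 0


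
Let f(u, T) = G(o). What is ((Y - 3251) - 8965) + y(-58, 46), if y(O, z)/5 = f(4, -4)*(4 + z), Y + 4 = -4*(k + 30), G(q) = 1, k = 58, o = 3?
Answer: -12322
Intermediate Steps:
f(u, T) = 1
Y = -356 (Y = -4 - 4*(58 + 30) = -4 - 4*88 = -4 - 352 = -356)
y(O, z) = 20 + 5*z (y(O, z) = 5*(1*(4 + z)) = 5*(4 + z) = 20 + 5*z)
((Y - 3251) - 8965) + y(-58, 46) = ((-356 - 3251) - 8965) + (20 + 5*46) = (-3607 - 8965) + (20 + 230) = -12572 + 250 = -12322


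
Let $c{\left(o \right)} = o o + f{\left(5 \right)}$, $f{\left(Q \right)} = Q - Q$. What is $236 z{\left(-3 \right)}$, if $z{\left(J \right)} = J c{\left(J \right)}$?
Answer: $-6372$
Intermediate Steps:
$f{\left(Q \right)} = 0$
$c{\left(o \right)} = o^{2}$ ($c{\left(o \right)} = o o + 0 = o^{2} + 0 = o^{2}$)
$z{\left(J \right)} = J^{3}$ ($z{\left(J \right)} = J J^{2} = J^{3}$)
$236 z{\left(-3 \right)} = 236 \left(-3\right)^{3} = 236 \left(-27\right) = -6372$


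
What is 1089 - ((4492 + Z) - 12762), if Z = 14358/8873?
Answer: 83028049/8873 ≈ 9357.4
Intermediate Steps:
Z = 14358/8873 (Z = 14358*(1/8873) = 14358/8873 ≈ 1.6182)
1089 - ((4492 + Z) - 12762) = 1089 - ((4492 + 14358/8873) - 12762) = 1089 - (39871874/8873 - 12762) = 1089 - 1*(-73365352/8873) = 1089 + 73365352/8873 = 83028049/8873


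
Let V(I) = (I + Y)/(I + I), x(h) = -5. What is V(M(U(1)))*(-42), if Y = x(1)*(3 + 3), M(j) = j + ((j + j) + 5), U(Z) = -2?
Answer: -651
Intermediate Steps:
M(j) = 5 + 3*j (M(j) = j + (2*j + 5) = j + (5 + 2*j) = 5 + 3*j)
Y = -30 (Y = -5*(3 + 3) = -5*6 = -30)
V(I) = (-30 + I)/(2*I) (V(I) = (I - 30)/(I + I) = (-30 + I)/((2*I)) = (-30 + I)*(1/(2*I)) = (-30 + I)/(2*I))
V(M(U(1)))*(-42) = ((-30 + (5 + 3*(-2)))/(2*(5 + 3*(-2))))*(-42) = ((-30 + (5 - 6))/(2*(5 - 6)))*(-42) = ((½)*(-30 - 1)/(-1))*(-42) = ((½)*(-1)*(-31))*(-42) = (31/2)*(-42) = -651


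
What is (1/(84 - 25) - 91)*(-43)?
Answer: 230824/59 ≈ 3912.3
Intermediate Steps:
(1/(84 - 25) - 91)*(-43) = (1/59 - 91)*(-43) = -5368/59*(-43) = 230824/59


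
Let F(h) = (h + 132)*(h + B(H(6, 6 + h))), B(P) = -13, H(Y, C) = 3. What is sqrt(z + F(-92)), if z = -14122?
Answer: I*sqrt(18322) ≈ 135.36*I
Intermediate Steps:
F(h) = (-13 + h)*(132 + h) (F(h) = (h + 132)*(h - 13) = (132 + h)*(-13 + h) = (-13 + h)*(132 + h))
sqrt(z + F(-92)) = sqrt(-14122 + (-1716 + (-92)**2 + 119*(-92))) = sqrt(-14122 + (-1716 + 8464 - 10948)) = sqrt(-14122 - 4200) = sqrt(-18322) = I*sqrt(18322)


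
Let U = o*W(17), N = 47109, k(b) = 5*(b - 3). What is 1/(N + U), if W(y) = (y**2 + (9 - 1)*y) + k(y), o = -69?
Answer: 1/12954 ≈ 7.7196e-5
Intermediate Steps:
k(b) = -15 + 5*b (k(b) = 5*(-3 + b) = -15 + 5*b)
W(y) = -15 + y**2 + 13*y (W(y) = (y**2 + (9 - 1)*y) + (-15 + 5*y) = (y**2 + 8*y) + (-15 + 5*y) = -15 + y**2 + 13*y)
U = -34155 (U = -69*(-15 + 17**2 + 13*17) = -69*(-15 + 289 + 221) = -69*495 = -34155)
1/(N + U) = 1/(47109 - 34155) = 1/12954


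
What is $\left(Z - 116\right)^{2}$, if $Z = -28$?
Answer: $20736$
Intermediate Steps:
$\left(Z - 116\right)^{2} = \left(-28 - 116\right)^{2} = \left(-144\right)^{2} = 20736$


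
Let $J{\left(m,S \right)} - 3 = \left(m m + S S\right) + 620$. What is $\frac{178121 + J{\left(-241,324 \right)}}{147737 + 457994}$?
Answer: $\frac{341801}{605731} \approx 0.56428$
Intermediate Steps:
$J{\left(m,S \right)} = 623 + S^{2} + m^{2}$ ($J{\left(m,S \right)} = 3 + \left(\left(m m + S S\right) + 620\right) = 3 + \left(\left(m^{2} + S^{2}\right) + 620\right) = 3 + \left(\left(S^{2} + m^{2}\right) + 620\right) = 3 + \left(620 + S^{2} + m^{2}\right) = 623 + S^{2} + m^{2}$)
$\frac{178121 + J{\left(-241,324 \right)}}{147737 + 457994} = \frac{178121 + \left(623 + 324^{2} + \left(-241\right)^{2}\right)}{147737 + 457994} = \frac{178121 + \left(623 + 104976 + 58081\right)}{605731} = \left(178121 + 163680\right) \frac{1}{605731} = 341801 \cdot \frac{1}{605731} = \frac{341801}{605731}$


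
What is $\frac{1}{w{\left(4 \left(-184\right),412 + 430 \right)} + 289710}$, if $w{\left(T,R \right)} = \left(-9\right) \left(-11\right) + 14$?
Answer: $\frac{1}{289823} \approx 3.4504 \cdot 10^{-6}$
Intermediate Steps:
$w{\left(T,R \right)} = 113$ ($w{\left(T,R \right)} = 99 + 14 = 113$)
$\frac{1}{w{\left(4 \left(-184\right),412 + 430 \right)} + 289710} = \frac{1}{113 + 289710} = \frac{1}{289823}$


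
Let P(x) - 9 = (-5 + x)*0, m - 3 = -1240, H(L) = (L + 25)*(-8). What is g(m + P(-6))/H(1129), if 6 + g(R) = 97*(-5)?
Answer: 491/9232 ≈ 0.053185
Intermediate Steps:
H(L) = -200 - 8*L (H(L) = (25 + L)*(-8) = -200 - 8*L)
m = -1237 (m = 3 - 1240 = -1237)
P(x) = 9 (P(x) = 9 + (-5 + x)*0 = 9 + 0 = 9)
g(R) = -491 (g(R) = -6 + 97*(-5) = -6 - 485 = -491)
g(m + P(-6))/H(1129) = -491/(-200 - 8*1129) = -491/(-200 - 9032) = -491/(-9232) = -491*(-1/9232) = 491/9232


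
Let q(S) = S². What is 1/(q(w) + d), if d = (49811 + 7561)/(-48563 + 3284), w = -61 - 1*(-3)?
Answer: 15093/50753728 ≈ 0.00029738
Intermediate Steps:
w = -58 (w = -61 + 3 = -58)
d = -19124/15093 (d = 57372/(-45279) = 57372*(-1/45279) = -19124/15093 ≈ -1.2671)
1/(q(w) + d) = 1/((-58)² - 19124/15093) = 1/(3364 - 19124/15093) = 1/(50753728/15093) = 15093/50753728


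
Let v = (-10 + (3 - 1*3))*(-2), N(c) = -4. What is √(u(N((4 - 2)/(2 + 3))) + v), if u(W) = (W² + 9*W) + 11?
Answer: √11 ≈ 3.3166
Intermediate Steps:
u(W) = 11 + W² + 9*W
v = 20 (v = (-10 + (3 - 3))*(-2) = (-10 + 0)*(-2) = -10*(-2) = 20)
√(u(N((4 - 2)/(2 + 3))) + v) = √((11 + (-4)² + 9*(-4)) + 20) = √((11 + 16 - 36) + 20) = √(-9 + 20) = √11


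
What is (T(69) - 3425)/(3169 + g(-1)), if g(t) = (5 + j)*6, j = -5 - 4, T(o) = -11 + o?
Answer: -91/85 ≈ -1.0706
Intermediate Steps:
j = -9
g(t) = -24 (g(t) = (5 - 9)*6 = -4*6 = -24)
(T(69) - 3425)/(3169 + g(-1)) = ((-11 + 69) - 3425)/(3169 - 24) = (58 - 3425)/3145 = -3367*1/3145 = -91/85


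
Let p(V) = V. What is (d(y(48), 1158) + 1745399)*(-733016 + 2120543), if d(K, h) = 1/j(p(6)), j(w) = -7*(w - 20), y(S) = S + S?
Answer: 237335248738281/98 ≈ 2.4218e+12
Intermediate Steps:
y(S) = 2*S
j(w) = 140 - 7*w (j(w) = -7*(-20 + w) = 140 - 7*w)
d(K, h) = 1/98 (d(K, h) = 1/(140 - 7*6) = 1/(140 - 42) = 1/98)
(d(y(48), 1158) + 1745399)*(-733016 + 2120543) = (1/98 + 1745399)*(-733016 + 2120543) = (171049103/98)*1387527 = 237335248738281/98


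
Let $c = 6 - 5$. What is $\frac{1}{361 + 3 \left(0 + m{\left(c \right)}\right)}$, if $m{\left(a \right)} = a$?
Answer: $\frac{1}{364} \approx 0.0027473$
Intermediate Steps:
$c = 1$
$\frac{1}{361 + 3 \left(0 + m{\left(c \right)}\right)} = \frac{1}{361 + 3 \left(0 + 1\right)} = \frac{1}{361 + 3 \cdot 1} = \frac{1}{361 + 3} = \frac{1}{364}$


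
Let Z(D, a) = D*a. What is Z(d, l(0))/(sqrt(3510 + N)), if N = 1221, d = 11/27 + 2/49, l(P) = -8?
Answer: -4744*sqrt(4731)/6259113 ≈ -0.052132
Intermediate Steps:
d = 593/1323 (d = 11*(1/27) + 2*(1/49) = 11/27 + 2/49 = 593/1323 ≈ 0.44822)
Z(d, l(0))/(sqrt(3510 + N)) = ((593/1323)*(-8))/(sqrt(3510 + 1221)) = -4744*sqrt(4731)/4731/1323 = -4744*sqrt(4731)/6259113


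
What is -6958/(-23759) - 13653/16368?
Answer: -70164361/129629104 ≈ -0.54127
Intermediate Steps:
-6958/(-23759) - 13653/16368 = -6958*(-1/23759) - 13653*1/16368 = 6958/23759 - 4551/5456 = -70164361/129629104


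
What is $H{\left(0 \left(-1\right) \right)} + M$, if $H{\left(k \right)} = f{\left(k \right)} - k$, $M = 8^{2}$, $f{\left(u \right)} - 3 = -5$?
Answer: $62$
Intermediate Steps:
$f{\left(u \right)} = -2$ ($f{\left(u \right)} = 3 - 5 = -2$)
$M = 64$
$H{\left(k \right)} = -2 - k$
$H{\left(0 \left(-1\right) \right)} + M = \left(-2 - 0 \left(-1\right)\right) + 64 = \left(-2 - 0\right) + 64 = \left(-2 + 0\right) + 64 = -2 + 64 = 62$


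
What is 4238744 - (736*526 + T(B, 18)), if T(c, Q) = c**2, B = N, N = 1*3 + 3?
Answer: 3851572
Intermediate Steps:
N = 6 (N = 3 + 3 = 6)
B = 6
4238744 - (736*526 + T(B, 18)) = 4238744 - (736*526 + 6**2) = 4238744 - (387136 + 36) = 4238744 - 1*387172 = 4238744 - 387172 = 3851572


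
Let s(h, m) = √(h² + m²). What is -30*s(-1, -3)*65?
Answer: -1950*√10 ≈ -6166.4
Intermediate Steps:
-30*s(-1, -3)*65 = -30*√((-1)² + (-3)²)*65 = -30*√(1 + 9)*65 = -30*√10*65 = -1950*√10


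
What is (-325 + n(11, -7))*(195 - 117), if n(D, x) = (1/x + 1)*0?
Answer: -25350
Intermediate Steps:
n(D, x) = 0 (n(D, x) = (1 + 1/x)*0 = 0)
(-325 + n(11, -7))*(195 - 117) = (-325 + 0)*(195 - 117) = -325*78 = -25350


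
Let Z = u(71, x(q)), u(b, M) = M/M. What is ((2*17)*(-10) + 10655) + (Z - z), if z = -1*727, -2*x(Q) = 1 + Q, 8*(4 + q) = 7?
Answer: 11043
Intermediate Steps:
q = -25/8 (q = -4 + (⅛)*7 = -4 + 7/8 = -25/8 ≈ -3.1250)
x(Q) = -½ - Q/2 (x(Q) = -(1 + Q)/2 = -½ - Q/2)
u(b, M) = 1
z = -727
Z = 1
((2*17)*(-10) + 10655) + (Z - z) = ((2*17)*(-10) + 10655) + (1 - 1*(-727)) = (34*(-10) + 10655) + (1 + 727) = (-340 + 10655) + 728 = 10315 + 728 = 11043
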